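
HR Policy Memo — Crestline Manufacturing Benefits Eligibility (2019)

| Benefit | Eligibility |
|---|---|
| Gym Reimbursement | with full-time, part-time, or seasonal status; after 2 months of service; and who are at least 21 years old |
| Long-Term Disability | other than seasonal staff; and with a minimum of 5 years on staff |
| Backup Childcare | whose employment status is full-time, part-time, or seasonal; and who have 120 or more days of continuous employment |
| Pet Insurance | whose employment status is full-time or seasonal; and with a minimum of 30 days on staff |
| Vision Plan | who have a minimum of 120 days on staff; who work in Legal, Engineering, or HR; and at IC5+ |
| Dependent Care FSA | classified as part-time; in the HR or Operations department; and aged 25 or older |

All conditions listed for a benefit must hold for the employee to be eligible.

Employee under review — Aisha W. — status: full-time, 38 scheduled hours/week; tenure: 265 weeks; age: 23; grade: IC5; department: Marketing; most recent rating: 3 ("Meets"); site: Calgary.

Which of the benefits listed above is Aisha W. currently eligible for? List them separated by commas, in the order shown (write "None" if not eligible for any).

Gym Reimbursement — status full-time ✓; service 265 weeks ≥ 2 months (≈60 days) ✓; age 23 ≥ 21 ✓ → eligible.
Long-Term Disability — status full-time ✓ (not excluded); service 265 weeks ≥ 5 years (≈1825 days) ✓ → eligible.
Backup Childcare — status full-time ✓; service 265 weeks ≥ 120 days ✓ → eligible.
Pet Insurance — status full-time ✓; service 265 weeks ≥ 30 days ✓ → eligible.
Vision Plan — service 265 weeks ≥ 120 days ✓; dept Marketing ✗ → not eligible.
Dependent Care FSA — status full-time ✗ (requires part-time) → not eligible.

Gym Reimbursement, Long-Term Disability, Backup Childcare, Pet Insurance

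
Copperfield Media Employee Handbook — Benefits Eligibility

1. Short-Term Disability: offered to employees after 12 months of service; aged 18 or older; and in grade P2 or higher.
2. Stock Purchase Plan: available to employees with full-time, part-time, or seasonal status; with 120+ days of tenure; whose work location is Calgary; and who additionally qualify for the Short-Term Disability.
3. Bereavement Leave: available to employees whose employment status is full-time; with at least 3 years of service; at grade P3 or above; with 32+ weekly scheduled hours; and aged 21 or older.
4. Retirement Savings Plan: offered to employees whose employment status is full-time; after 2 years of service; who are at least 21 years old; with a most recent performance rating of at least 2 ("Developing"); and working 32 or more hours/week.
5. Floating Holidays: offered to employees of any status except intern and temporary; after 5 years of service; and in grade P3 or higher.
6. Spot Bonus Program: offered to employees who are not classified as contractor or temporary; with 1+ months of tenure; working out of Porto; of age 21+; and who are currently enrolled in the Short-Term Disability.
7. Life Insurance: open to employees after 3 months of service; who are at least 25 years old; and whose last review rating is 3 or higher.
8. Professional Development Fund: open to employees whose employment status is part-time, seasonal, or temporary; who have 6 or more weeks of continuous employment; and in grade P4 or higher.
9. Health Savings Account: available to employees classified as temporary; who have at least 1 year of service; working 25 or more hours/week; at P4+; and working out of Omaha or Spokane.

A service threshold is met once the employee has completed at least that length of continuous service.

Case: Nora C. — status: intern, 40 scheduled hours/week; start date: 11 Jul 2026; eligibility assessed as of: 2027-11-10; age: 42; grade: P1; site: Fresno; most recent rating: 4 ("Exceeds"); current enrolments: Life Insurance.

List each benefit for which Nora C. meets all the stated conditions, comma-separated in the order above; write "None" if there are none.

Life Insurance

Service from 11 Jul 2026 to 2027-11-10: 487 days.
Short-Term Disability — service 487 days ≥ 12 months (≈360 days) ✓; age 42 ≥ 18 ✓; grade P1 < P2 ✗ → not eligible.
Stock Purchase Plan — status intern ✗ (requires full-time, part-time, or seasonal) → not eligible.
Bereavement Leave — status intern ✗ (requires full-time) → not eligible.
Retirement Savings Plan — status intern ✗ (requires full-time) → not eligible.
Floating Holidays — status intern ✗ (excluded) → not eligible.
Spot Bonus Program — status intern ✓ (not excluded); service 487 days ≥ 1 month (≈30 days) ✓; site Fresno ✗ (not Porto) → not eligible.
Life Insurance — service 487 days ≥ 3 months (≈90 days) ✓; age 42 ≥ 25 ✓; rating 4 ≥ 3 ✓ → eligible.
Professional Development Fund — status intern ✗ (requires part-time, seasonal, or temporary) → not eligible.
Health Savings Account — status intern ✗ (requires temporary) → not eligible.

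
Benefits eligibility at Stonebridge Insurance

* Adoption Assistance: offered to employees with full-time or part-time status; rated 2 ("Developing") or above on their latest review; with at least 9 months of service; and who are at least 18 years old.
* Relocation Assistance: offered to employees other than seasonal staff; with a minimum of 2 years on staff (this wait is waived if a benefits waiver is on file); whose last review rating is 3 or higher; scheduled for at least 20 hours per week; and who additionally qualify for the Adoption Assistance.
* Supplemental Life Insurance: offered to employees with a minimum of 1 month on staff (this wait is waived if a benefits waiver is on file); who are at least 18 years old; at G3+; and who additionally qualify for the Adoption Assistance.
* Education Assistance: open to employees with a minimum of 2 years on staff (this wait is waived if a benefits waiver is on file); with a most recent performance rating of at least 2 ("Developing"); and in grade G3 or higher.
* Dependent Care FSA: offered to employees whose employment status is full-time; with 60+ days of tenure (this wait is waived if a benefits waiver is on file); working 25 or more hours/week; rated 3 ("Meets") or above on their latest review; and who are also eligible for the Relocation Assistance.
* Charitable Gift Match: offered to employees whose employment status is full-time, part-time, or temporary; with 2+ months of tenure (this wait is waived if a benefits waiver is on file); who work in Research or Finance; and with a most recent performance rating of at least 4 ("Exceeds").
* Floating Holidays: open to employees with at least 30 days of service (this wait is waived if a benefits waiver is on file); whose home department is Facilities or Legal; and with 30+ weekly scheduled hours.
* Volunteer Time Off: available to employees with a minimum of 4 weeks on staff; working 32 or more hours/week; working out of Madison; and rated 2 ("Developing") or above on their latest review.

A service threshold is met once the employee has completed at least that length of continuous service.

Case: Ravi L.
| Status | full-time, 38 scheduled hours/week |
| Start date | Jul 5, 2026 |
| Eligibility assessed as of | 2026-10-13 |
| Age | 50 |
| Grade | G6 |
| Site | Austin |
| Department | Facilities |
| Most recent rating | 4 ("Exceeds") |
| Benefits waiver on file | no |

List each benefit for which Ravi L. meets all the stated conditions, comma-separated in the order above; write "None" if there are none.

Service from Jul 5, 2026 to 2026-10-13: 100 days.
Adoption Assistance — status full-time ✓; rating 4 ≥ 2 ✓; service 100 days < 9 months (≈270 days) ✗ → not eligible.
Relocation Assistance — status full-time ✓ (not excluded); no waiver, service 100 days < 2 years (≈730 days) ✗ → not eligible.
Supplemental Life Insurance — no waiver, service 100 days ≥ 1 month (≈30 days) ✓; age 50 ≥ 18 ✓; grade G6 ≥ G3 ✓; not eligible for Adoption Assistance ✗ → not eligible.
Education Assistance — no waiver, service 100 days < 2 years (≈730 days) ✗ → not eligible.
Dependent Care FSA — status full-time ✓; no waiver, service 100 days ≥ 60 days ✓; 38 hrs/wk ≥ 25 ✓; rating 4 ≥ 3 ✓; not eligible for Relocation Assistance ✗ → not eligible.
Charitable Gift Match — status full-time ✓; no waiver, service 100 days ≥ 2 months (≈60 days) ✓; dept Facilities ✗ → not eligible.
Floating Holidays — no waiver, service 100 days ≥ 30 days ✓; dept Facilities ✓; 38 hrs/wk ≥ 30 ✓ → eligible.
Volunteer Time Off — service 100 days ≥ 4 weeks (≈28 days) ✓; 38 hrs/wk ≥ 32 ✓; site Austin ✗ (not Madison) → not eligible.

Floating Holidays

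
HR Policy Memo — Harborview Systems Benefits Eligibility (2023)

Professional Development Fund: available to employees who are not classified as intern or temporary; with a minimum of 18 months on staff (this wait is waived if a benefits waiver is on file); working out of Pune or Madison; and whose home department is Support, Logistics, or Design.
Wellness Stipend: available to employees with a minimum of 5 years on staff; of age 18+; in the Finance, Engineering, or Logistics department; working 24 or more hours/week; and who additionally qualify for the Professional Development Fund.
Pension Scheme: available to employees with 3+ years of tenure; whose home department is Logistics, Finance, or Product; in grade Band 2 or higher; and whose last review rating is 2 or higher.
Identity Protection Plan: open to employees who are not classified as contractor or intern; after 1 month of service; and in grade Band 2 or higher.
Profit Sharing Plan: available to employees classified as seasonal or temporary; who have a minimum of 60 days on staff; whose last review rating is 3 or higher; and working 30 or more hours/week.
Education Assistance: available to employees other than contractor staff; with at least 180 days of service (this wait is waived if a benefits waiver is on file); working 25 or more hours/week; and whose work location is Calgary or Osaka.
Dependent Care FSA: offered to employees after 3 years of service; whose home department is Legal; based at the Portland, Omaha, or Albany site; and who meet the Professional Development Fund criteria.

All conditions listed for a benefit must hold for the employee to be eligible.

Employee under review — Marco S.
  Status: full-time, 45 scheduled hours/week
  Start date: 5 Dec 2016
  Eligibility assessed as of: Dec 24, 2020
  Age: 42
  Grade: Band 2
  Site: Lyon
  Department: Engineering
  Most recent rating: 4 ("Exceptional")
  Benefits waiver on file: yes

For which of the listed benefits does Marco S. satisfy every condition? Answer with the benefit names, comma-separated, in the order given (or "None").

Service from 5 Dec 2016 to Dec 24, 2020: 1480 days.
Professional Development Fund — status full-time ✓ (not excluded); benefits waiver on file ✓; site Lyon ✗ (not Pune or Madison) → not eligible.
Wellness Stipend — service 1480 days < 5 years (≈1825 days) ✗ → not eligible.
Pension Scheme — service 1480 days ≥ 3 years (≈1095 days) ✓; dept Engineering ✗ → not eligible.
Identity Protection Plan — status full-time ✓ (not excluded); service 1480 days ≥ 1 month (≈30 days) ✓; grade Band 2 ≥ Band 2 ✓ → eligible.
Profit Sharing Plan — status full-time ✗ (requires seasonal or temporary) → not eligible.
Education Assistance — status full-time ✓ (not excluded); benefits waiver on file ✓; 45 hrs/wk ≥ 25 ✓; site Lyon ✗ (not Calgary or Osaka) → not eligible.
Dependent Care FSA — service 1480 days ≥ 3 years (≈1095 days) ✓; dept Engineering ✗ → not eligible.

Identity Protection Plan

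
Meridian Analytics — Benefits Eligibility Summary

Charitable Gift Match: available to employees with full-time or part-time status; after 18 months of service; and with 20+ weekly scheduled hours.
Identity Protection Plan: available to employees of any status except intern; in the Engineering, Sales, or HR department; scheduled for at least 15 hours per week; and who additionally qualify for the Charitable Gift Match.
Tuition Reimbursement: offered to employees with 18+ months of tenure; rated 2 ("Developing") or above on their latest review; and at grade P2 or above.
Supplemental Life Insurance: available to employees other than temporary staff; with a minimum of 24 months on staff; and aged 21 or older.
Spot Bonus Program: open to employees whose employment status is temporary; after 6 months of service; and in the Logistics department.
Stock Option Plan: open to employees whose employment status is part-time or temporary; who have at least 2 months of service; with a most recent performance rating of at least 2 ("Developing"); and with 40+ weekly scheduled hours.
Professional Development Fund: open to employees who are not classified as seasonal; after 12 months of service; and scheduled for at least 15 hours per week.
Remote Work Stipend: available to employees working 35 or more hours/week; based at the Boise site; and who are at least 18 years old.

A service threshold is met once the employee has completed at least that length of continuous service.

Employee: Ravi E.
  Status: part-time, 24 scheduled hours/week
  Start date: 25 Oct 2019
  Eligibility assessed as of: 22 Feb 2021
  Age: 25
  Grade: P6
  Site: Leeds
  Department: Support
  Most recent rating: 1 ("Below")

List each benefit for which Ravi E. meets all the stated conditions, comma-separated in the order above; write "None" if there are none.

Professional Development Fund

Service from 25 Oct 2019 to 22 Feb 2021: 486 days.
Charitable Gift Match — status part-time ✓; service 486 days < 18 months (≈540 days) ✗ → not eligible.
Identity Protection Plan — status part-time ✓ (not excluded); dept Support ✗ → not eligible.
Tuition Reimbursement — service 486 days < 18 months (≈540 days) ✗ → not eligible.
Supplemental Life Insurance — status part-time ✓ (not excluded); service 486 days < 24 months (≈720 days) ✗ → not eligible.
Spot Bonus Program — status part-time ✗ (requires temporary) → not eligible.
Stock Option Plan — status part-time ✓; service 486 days ≥ 2 months (≈60 days) ✓; rating 1 < 2 ✗ → not eligible.
Professional Development Fund — status part-time ✓ (not excluded); service 486 days ≥ 12 months (≈360 days) ✓; 24 hrs/wk ≥ 15 ✓ → eligible.
Remote Work Stipend — 24 hrs/wk < 35 ✗ → not eligible.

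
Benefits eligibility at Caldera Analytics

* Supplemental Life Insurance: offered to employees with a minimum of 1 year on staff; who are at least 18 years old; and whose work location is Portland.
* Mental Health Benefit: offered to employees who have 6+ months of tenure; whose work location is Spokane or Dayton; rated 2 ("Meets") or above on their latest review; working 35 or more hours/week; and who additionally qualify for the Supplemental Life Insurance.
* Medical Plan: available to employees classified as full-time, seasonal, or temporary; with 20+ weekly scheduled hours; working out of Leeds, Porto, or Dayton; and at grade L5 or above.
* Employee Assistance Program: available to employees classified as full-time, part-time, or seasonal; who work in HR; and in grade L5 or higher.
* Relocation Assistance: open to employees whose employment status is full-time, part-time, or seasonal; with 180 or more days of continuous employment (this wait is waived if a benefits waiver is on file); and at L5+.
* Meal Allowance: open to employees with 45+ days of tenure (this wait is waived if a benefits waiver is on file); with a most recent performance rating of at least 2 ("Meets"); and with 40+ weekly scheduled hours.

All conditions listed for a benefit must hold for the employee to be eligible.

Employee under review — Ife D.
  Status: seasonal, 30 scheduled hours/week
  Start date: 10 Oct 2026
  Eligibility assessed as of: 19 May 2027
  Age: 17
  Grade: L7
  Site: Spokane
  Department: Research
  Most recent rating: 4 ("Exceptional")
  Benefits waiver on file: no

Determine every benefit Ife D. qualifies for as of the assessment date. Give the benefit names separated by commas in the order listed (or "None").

Service from 10 Oct 2026 to 19 May 2027: 221 days.
Supplemental Life Insurance — service 221 days < 1 year (≈365 days) ✗ → not eligible.
Mental Health Benefit — service 221 days ≥ 6 months (≈180 days) ✓; site Spokane ✓; rating 4 ≥ 2 ✓; 30 hrs/wk < 35 ✗ → not eligible.
Medical Plan — status seasonal ✓; 30 hrs/wk ≥ 20 ✓; site Spokane ✗ (not Leeds, Porto, or Dayton) → not eligible.
Employee Assistance Program — status seasonal ✓; dept Research ✗ → not eligible.
Relocation Assistance — status seasonal ✓; no waiver, service 221 days ≥ 180 days ✓; grade L7 ≥ L5 ✓ → eligible.
Meal Allowance — no waiver, service 221 days ≥ 45 days ✓; rating 4 ≥ 2 ✓; 30 hrs/wk < 40 ✗ → not eligible.

Relocation Assistance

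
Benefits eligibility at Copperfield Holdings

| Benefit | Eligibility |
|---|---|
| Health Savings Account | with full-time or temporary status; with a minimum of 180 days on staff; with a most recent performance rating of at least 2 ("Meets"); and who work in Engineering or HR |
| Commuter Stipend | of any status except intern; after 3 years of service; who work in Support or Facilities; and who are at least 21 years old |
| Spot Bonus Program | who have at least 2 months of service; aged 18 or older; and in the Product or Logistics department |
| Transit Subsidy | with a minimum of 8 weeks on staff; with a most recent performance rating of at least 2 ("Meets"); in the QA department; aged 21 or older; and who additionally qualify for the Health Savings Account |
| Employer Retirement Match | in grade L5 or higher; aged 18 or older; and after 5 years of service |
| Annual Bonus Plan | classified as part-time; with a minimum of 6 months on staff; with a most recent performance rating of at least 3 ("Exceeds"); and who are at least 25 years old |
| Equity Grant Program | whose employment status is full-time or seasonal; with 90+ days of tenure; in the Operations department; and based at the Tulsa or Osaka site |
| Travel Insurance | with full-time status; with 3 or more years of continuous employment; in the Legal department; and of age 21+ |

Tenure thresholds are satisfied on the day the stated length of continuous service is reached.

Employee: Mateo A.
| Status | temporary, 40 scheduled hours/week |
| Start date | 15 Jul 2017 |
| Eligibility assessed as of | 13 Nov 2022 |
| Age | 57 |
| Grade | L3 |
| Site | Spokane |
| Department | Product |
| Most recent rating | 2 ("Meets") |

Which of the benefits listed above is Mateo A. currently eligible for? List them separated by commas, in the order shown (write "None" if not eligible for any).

Service from 15 Jul 2017 to 13 Nov 2022: 1947 days.
Health Savings Account — status temporary ✓; service 1947 days ≥ 180 days ✓; rating 2 ≥ 2 ✓; dept Product ✗ → not eligible.
Commuter Stipend — status temporary ✓ (not excluded); service 1947 days ≥ 3 years (≈1095 days) ✓; dept Product ✗ → not eligible.
Spot Bonus Program — service 1947 days ≥ 2 months (≈60 days) ✓; age 57 ≥ 18 ✓; dept Product ✓ → eligible.
Transit Subsidy — service 1947 days ≥ 8 weeks (≈56 days) ✓; rating 2 ≥ 2 ✓; dept Product ✗ → not eligible.
Employer Retirement Match — grade L3 < L5 ✗ → not eligible.
Annual Bonus Plan — status temporary ✗ (requires part-time) → not eligible.
Equity Grant Program — status temporary ✗ (requires full-time or seasonal) → not eligible.
Travel Insurance — status temporary ✗ (requires full-time) → not eligible.

Spot Bonus Program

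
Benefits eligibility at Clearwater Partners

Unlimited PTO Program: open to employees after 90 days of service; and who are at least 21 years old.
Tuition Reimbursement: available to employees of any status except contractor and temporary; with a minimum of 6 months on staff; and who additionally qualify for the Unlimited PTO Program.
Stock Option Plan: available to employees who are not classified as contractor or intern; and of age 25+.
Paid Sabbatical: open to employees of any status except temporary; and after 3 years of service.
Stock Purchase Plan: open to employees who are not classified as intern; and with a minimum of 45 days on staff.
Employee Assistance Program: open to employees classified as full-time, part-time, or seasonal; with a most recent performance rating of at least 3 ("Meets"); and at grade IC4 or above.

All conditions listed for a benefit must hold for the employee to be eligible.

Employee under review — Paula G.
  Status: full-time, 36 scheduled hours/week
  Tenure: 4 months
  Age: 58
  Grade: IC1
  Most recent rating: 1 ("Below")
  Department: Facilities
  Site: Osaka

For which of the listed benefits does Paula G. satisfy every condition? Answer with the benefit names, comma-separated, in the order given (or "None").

Unlimited PTO Program, Stock Option Plan, Stock Purchase Plan

Unlimited PTO Program — service 4 months ≥ 90 days ✓; age 58 ≥ 21 ✓ → eligible.
Tuition Reimbursement — status full-time ✓ (not excluded); service 4 months < 6 months ✗ → not eligible.
Stock Option Plan — status full-time ✓ (not excluded); age 58 ≥ 25 ✓ → eligible.
Paid Sabbatical — status full-time ✓ (not excluded); service 4 months < 3 years (≈1095 days) ✗ → not eligible.
Stock Purchase Plan — status full-time ✓ (not excluded); service 4 months ≥ 45 days ✓ → eligible.
Employee Assistance Program — status full-time ✓; rating 1 < 3 ✗ → not eligible.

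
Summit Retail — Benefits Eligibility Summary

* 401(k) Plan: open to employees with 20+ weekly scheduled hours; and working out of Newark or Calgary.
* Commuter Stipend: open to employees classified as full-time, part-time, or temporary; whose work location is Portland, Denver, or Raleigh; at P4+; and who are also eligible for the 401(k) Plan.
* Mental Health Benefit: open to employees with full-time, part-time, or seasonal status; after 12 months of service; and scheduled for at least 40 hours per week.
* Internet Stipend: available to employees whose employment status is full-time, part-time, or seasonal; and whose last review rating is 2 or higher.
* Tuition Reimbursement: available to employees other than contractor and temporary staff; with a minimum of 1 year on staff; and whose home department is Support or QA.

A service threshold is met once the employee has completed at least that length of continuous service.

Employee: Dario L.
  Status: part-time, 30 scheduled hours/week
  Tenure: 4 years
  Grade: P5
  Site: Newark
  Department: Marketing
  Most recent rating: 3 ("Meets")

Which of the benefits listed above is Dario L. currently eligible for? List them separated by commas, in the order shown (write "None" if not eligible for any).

401(k) Plan — 30 hrs/wk ≥ 20 ✓; site Newark ✓ → eligible.
Commuter Stipend — status part-time ✓; site Newark ✗ (not Portland, Denver, or Raleigh) → not eligible.
Mental Health Benefit — status part-time ✓; service 4 years ≥ 12 months (≈360 days) ✓; 30 hrs/wk < 40 ✗ → not eligible.
Internet Stipend — status part-time ✓; rating 3 ≥ 2 ✓ → eligible.
Tuition Reimbursement — status part-time ✓ (not excluded); service 4 years ≥ 1 year ✓; dept Marketing ✗ → not eligible.

401(k) Plan, Internet Stipend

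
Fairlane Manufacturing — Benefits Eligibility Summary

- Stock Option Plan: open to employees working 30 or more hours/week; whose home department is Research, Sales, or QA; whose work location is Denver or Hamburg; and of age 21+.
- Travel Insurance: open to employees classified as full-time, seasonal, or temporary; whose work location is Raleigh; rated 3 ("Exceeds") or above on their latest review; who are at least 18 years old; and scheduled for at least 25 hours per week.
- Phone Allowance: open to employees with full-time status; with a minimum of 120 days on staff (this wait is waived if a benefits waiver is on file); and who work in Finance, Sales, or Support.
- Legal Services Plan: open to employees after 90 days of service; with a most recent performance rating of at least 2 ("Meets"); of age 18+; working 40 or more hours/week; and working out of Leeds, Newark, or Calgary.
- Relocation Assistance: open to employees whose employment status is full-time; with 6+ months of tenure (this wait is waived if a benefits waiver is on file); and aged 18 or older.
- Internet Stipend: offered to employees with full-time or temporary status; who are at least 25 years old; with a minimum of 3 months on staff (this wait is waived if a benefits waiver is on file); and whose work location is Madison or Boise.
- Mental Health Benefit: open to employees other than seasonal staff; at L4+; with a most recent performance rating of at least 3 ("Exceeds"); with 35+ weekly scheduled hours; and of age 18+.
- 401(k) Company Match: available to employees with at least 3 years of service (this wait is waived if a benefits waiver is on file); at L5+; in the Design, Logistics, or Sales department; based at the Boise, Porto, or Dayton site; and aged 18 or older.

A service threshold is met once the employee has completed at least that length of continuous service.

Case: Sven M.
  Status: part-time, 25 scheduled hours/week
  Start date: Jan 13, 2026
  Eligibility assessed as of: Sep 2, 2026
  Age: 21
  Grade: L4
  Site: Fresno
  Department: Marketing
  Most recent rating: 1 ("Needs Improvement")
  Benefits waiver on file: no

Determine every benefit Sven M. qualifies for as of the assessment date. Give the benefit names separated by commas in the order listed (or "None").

None

Service from Jan 13, 2026 to Sep 2, 2026: 232 days.
Stock Option Plan — 25 hrs/wk < 30 ✗ → not eligible.
Travel Insurance — status part-time ✗ (requires full-time, seasonal, or temporary) → not eligible.
Phone Allowance — status part-time ✗ (requires full-time) → not eligible.
Legal Services Plan — service 232 days ≥ 90 days ✓; rating 1 < 2 ✗ → not eligible.
Relocation Assistance — status part-time ✗ (requires full-time) → not eligible.
Internet Stipend — status part-time ✗ (requires full-time or temporary) → not eligible.
Mental Health Benefit — status part-time ✓ (not excluded); grade L4 ≥ L4 ✓; rating 1 < 3 ✗ → not eligible.
401(k) Company Match — no waiver, service 232 days < 3 years (≈1095 days) ✗ → not eligible.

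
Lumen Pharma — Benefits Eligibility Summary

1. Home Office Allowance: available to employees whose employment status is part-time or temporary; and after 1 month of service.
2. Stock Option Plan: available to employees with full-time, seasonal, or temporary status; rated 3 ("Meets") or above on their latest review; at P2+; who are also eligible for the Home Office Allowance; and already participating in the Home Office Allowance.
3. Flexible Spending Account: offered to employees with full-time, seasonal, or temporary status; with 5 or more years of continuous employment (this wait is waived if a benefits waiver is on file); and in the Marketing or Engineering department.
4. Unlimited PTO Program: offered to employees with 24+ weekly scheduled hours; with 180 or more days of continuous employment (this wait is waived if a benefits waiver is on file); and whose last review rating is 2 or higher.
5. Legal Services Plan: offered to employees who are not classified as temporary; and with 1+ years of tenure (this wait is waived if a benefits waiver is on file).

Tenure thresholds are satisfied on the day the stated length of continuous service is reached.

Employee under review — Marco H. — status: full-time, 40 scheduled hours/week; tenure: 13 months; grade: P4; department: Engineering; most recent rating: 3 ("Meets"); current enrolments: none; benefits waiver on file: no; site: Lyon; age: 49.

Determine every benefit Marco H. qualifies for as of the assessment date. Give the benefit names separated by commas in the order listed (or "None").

Unlimited PTO Program, Legal Services Plan

Home Office Allowance — status full-time ✗ (requires part-time or temporary) → not eligible.
Stock Option Plan — status full-time ✓; rating 3 ≥ 3 ✓; grade P4 ≥ P2 ✓; not eligible for Home Office Allowance ✗ → not eligible.
Flexible Spending Account — status full-time ✓; no waiver, service 13 months < 5 years (≈1825 days) ✗ → not eligible.
Unlimited PTO Program — 40 hrs/wk ≥ 24 ✓; no waiver, service 13 months ≥ 180 days ✓; rating 3 ≥ 2 ✓ → eligible.
Legal Services Plan — status full-time ✓ (not excluded); no waiver, service 13 months ≥ 1 year (≈365 days) ✓ → eligible.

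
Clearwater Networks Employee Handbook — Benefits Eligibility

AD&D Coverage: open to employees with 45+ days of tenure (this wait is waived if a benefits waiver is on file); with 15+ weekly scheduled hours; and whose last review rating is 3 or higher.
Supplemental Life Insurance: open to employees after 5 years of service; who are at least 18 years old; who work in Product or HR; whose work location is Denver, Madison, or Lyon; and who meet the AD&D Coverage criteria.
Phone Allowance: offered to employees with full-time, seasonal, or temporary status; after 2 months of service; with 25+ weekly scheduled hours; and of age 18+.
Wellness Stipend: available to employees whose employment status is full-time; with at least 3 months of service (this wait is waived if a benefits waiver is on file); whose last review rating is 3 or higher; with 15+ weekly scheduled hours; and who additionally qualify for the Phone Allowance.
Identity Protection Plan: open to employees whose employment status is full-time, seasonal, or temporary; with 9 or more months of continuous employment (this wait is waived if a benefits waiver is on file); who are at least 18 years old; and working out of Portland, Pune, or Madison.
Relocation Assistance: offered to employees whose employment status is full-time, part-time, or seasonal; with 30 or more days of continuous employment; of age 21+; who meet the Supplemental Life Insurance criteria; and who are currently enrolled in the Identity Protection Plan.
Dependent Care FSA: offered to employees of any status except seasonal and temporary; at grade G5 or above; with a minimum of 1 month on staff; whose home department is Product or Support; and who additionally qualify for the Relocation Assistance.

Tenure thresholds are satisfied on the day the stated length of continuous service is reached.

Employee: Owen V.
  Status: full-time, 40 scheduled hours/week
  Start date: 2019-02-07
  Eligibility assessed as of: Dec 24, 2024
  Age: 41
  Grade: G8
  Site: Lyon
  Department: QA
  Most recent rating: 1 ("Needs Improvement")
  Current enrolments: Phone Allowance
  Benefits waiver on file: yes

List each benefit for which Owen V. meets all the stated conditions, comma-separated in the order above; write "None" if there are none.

Phone Allowance

Service from 2019-02-07 to Dec 24, 2024: 2147 days.
AD&D Coverage — benefits waiver on file ✓; 40 hrs/wk ≥ 15 ✓; rating 1 < 3 ✗ → not eligible.
Supplemental Life Insurance — service 2147 days ≥ 5 years (≈1825 days) ✓; age 41 ≥ 18 ✓; dept QA ✗ → not eligible.
Phone Allowance — status full-time ✓; service 2147 days ≥ 2 months (≈60 days) ✓; 40 hrs/wk ≥ 25 ✓; age 41 ≥ 18 ✓ → eligible.
Wellness Stipend — status full-time ✓; benefits waiver on file ✓; rating 1 < 3 ✗ → not eligible.
Identity Protection Plan — status full-time ✓; benefits waiver on file ✓; age 41 ≥ 18 ✓; site Lyon ✗ (not Portland, Pune, or Madison) → not eligible.
Relocation Assistance — status full-time ✓; service 2147 days ≥ 30 days ✓; age 41 ≥ 21 ✓; not eligible for Supplemental Life Insurance ✗ → not eligible.
Dependent Care FSA — status full-time ✓ (not excluded); grade G8 ≥ G5 ✓; service 2147 days ≥ 1 month (≈30 days) ✓; dept QA ✗ → not eligible.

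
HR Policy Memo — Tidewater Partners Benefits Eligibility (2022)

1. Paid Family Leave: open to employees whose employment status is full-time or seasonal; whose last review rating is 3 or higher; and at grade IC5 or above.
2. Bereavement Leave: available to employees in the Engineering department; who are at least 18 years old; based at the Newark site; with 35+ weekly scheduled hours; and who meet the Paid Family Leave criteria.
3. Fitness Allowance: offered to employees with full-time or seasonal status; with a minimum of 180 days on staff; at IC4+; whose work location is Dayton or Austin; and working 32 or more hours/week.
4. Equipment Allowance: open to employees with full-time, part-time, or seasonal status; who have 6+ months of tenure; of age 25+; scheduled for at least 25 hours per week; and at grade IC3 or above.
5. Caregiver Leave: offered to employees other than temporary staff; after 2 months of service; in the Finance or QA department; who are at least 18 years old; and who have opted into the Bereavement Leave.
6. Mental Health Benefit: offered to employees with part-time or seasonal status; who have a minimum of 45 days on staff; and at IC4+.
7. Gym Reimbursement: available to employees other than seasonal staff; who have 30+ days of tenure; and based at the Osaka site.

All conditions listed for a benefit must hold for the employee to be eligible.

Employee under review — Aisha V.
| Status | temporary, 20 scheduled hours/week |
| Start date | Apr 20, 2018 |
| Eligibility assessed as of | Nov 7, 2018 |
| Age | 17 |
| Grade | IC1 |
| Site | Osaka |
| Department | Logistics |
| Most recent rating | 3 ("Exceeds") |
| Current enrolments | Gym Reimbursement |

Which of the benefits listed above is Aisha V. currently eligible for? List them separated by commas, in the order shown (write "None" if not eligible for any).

Gym Reimbursement

Service from Apr 20, 2018 to Nov 7, 2018: 201 days.
Paid Family Leave — status temporary ✗ (requires full-time or seasonal) → not eligible.
Bereavement Leave — dept Logistics ✗ → not eligible.
Fitness Allowance — status temporary ✗ (requires full-time or seasonal) → not eligible.
Equipment Allowance — status temporary ✗ (requires full-time, part-time, or seasonal) → not eligible.
Caregiver Leave — status temporary ✗ (excluded) → not eligible.
Mental Health Benefit — status temporary ✗ (requires part-time or seasonal) → not eligible.
Gym Reimbursement — status temporary ✓ (not excluded); service 201 days ≥ 30 days ✓; site Osaka ✓ → eligible.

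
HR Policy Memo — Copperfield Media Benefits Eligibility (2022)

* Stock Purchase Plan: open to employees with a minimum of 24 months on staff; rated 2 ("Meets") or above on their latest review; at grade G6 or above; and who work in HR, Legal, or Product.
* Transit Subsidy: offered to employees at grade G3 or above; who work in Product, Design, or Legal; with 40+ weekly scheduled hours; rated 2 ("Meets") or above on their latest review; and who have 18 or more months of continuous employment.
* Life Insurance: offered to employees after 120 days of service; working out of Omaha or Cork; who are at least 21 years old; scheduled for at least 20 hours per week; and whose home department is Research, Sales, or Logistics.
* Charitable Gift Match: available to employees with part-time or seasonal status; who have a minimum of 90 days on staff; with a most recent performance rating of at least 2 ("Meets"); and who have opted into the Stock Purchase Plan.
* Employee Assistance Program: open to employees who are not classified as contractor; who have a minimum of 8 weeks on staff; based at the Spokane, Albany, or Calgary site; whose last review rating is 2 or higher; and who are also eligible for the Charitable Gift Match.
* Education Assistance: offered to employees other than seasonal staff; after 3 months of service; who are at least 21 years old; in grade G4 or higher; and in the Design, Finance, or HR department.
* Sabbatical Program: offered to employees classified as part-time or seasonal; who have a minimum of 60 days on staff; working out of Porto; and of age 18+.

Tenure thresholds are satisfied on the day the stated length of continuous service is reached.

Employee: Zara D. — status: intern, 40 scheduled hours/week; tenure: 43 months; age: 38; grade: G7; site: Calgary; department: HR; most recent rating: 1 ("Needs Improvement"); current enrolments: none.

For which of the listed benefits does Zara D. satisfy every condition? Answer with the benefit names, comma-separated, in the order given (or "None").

Stock Purchase Plan — service 43 months ≥ 24 months ✓; rating 1 < 2 ✗ → not eligible.
Transit Subsidy — grade G7 ≥ G3 ✓; dept HR ✗ → not eligible.
Life Insurance — service 43 months ≥ 120 days ✓; site Calgary ✗ (not Omaha or Cork) → not eligible.
Charitable Gift Match — status intern ✗ (requires part-time or seasonal) → not eligible.
Employee Assistance Program — status intern ✓ (not excluded); service 43 months ≥ 8 weeks (≈56 days) ✓; site Calgary ✓; rating 1 < 2 ✗ → not eligible.
Education Assistance — status intern ✓ (not excluded); service 43 months ≥ 3 months ✓; age 38 ≥ 21 ✓; grade G7 ≥ G4 ✓; dept HR ✓ → eligible.
Sabbatical Program — status intern ✗ (requires part-time or seasonal) → not eligible.

Education Assistance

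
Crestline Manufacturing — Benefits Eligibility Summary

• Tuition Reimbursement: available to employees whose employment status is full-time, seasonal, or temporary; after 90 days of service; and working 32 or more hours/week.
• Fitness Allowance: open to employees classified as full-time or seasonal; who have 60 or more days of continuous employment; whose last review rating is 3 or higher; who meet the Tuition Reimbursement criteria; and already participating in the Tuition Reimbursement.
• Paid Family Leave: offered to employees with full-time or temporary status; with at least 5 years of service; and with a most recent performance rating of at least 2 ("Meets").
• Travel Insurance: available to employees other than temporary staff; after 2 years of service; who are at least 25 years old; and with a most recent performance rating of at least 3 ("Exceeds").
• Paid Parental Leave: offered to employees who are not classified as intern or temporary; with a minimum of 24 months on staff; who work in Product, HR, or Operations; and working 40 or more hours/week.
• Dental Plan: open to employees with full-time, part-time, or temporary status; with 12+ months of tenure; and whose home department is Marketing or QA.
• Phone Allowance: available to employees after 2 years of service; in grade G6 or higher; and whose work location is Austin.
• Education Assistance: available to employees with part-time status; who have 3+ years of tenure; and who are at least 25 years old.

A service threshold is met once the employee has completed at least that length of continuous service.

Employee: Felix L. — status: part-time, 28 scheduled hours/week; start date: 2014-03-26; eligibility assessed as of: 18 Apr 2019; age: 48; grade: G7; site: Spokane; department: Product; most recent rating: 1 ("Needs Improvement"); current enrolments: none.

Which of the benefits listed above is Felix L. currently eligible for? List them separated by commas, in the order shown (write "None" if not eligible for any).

Education Assistance

Service from 2014-03-26 to 18 Apr 2019: 1849 days.
Tuition Reimbursement — status part-time ✗ (requires full-time, seasonal, or temporary) → not eligible.
Fitness Allowance — status part-time ✗ (requires full-time or seasonal) → not eligible.
Paid Family Leave — status part-time ✗ (requires full-time or temporary) → not eligible.
Travel Insurance — status part-time ✓ (not excluded); service 1849 days ≥ 2 years (≈730 days) ✓; age 48 ≥ 25 ✓; rating 1 < 3 ✗ → not eligible.
Paid Parental Leave — status part-time ✓ (not excluded); service 1849 days ≥ 24 months (≈720 days) ✓; dept Product ✓; 28 hrs/wk < 40 ✗ → not eligible.
Dental Plan — status part-time ✓; service 1849 days ≥ 12 months (≈360 days) ✓; dept Product ✗ → not eligible.
Phone Allowance — service 1849 days ≥ 2 years (≈730 days) ✓; grade G7 ≥ G6 ✓; site Spokane ✗ (not Austin) → not eligible.
Education Assistance — status part-time ✓; service 1849 days ≥ 3 years (≈1095 days) ✓; age 48 ≥ 25 ✓ → eligible.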